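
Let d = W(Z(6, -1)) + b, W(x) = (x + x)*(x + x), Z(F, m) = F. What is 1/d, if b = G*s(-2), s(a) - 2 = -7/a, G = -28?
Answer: -⅒ ≈ -0.10000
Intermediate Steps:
s(a) = 2 - 7/a
W(x) = 4*x² (W(x) = (2*x)*(2*x) = 4*x²)
b = -154 (b = -28*(2 - 7/(-2)) = -28*(2 - 7*(-½)) = -28*(2 + 7/2) = -28*11/2 = -154)
d = -10 (d = 4*6² - 154 = 4*36 - 154 = 144 - 154 = -10)
1/d = 1/(-10) = -⅒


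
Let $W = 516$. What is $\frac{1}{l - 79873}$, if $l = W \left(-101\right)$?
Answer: $- \frac{1}{131989} \approx -7.5764 \cdot 10^{-6}$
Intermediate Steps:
$l = -52116$ ($l = 516 \left(-101\right) = -52116$)
$\frac{1}{l - 79873} = \frac{1}{-52116 - 79873} = \frac{1}{-131989} = - \frac{1}{131989}$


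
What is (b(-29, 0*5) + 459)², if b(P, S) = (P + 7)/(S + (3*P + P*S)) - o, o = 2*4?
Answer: 1541269081/7569 ≈ 2.0363e+5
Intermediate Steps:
o = 8
b(P, S) = -8 + (7 + P)/(S + 3*P + P*S) (b(P, S) = (P + 7)/(S + (3*P + P*S)) - 1*8 = (7 + P)/(S + 3*P + P*S) - 8 = -8 + (7 + P)/(S + 3*P + P*S))
(b(-29, 0*5) + 459)² = ((7 - 23*(-29) - 0*5 - 8*(-29)*0*5)/(0*5 + 3*(-29) - 0*5) + 459)² = ((7 + 667 - 8*0 - 8*(-29)*0)/(0 - 87 - 29*0) + 459)² = ((7 + 667 + 0 + 0)/(0 - 87 + 0) + 459)² = (674/(-87) + 459)² = (-1/87*674 + 459)² = (-674/87 + 459)² = (39259/87)² = 1541269081/7569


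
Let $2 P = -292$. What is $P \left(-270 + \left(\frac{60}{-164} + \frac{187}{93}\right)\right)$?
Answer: $\frac{149392748}{3813} \approx 39180.0$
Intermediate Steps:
$P = -146$ ($P = \frac{1}{2} \left(-292\right) = -146$)
$P \left(-270 + \left(\frac{60}{-164} + \frac{187}{93}\right)\right) = - 146 \left(-270 + \left(\frac{60}{-164} + \frac{187}{93}\right)\right) = - 146 \left(-270 + \left(60 \left(- \frac{1}{164}\right) + 187 \cdot \frac{1}{93}\right)\right) = - 146 \left(-270 + \left(- \frac{15}{41} + \frac{187}{93}\right)\right) = - 146 \left(-270 + \frac{6272}{3813}\right) = \left(-146\right) \left(- \frac{1023238}{3813}\right) = \frac{149392748}{3813}$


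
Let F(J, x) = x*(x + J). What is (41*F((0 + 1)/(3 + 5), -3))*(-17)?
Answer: -48093/8 ≈ -6011.6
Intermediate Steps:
F(J, x) = x*(J + x)
(41*F((0 + 1)/(3 + 5), -3))*(-17) = (41*(-3*((0 + 1)/(3 + 5) - 3)))*(-17) = (41*(-3*(1/8 - 3)))*(-17) = (41*(-3*(1*(⅛) - 3)))*(-17) = (41*(-3*(⅛ - 3)))*(-17) = (41*(-3*(-23/8)))*(-17) = (41*(69/8))*(-17) = (2829/8)*(-17) = -48093/8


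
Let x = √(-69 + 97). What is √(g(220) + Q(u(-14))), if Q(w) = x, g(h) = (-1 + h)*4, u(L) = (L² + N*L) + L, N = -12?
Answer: √(876 + 2*√7) ≈ 29.687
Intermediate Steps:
u(L) = L² - 11*L (u(L) = (L² - 12*L) + L = L² - 11*L)
x = 2*√7 (x = √28 = 2*√7 ≈ 5.2915)
g(h) = -4 + 4*h
Q(w) = 2*√7
√(g(220) + Q(u(-14))) = √((-4 + 4*220) + 2*√7) = √((-4 + 880) + 2*√7) = √(876 + 2*√7)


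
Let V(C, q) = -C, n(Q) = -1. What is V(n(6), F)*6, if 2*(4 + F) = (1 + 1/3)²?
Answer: 6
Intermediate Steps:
F = -28/9 (F = -4 + (1 + 1/3)²/2 = -4 + (1 + 1*(⅓))²/2 = -4 + (1 + ⅓)²/2 = -4 + (4/3)²/2 = -4 + (½)*(16/9) = -4 + 8/9 = -28/9 ≈ -3.1111)
V(n(6), F)*6 = -1*(-1)*6 = 1*6 = 6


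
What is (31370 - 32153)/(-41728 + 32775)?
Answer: 783/8953 ≈ 0.087457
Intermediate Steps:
(31370 - 32153)/(-41728 + 32775) = -783/(-8953) = -783*(-1/8953) = 783/8953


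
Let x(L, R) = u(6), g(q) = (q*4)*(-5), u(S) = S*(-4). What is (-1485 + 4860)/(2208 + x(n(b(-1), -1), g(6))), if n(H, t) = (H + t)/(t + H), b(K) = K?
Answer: 1125/728 ≈ 1.5453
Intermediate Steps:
u(S) = -4*S
n(H, t) = 1 (n(H, t) = (H + t)/(H + t) = 1)
g(q) = -20*q (g(q) = (4*q)*(-5) = -20*q)
x(L, R) = -24 (x(L, R) = -4*6 = -24)
(-1485 + 4860)/(2208 + x(n(b(-1), -1), g(6))) = (-1485 + 4860)/(2208 - 24) = 3375/2184 = 3375*(1/2184) = 1125/728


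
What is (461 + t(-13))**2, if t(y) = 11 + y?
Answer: 210681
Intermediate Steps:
(461 + t(-13))**2 = (461 + (11 - 13))**2 = (461 - 2)**2 = 459**2 = 210681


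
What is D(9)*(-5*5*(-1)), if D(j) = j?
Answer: 225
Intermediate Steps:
D(9)*(-5*5*(-1)) = 9*(-5*5*(-1)) = 9*(-25*(-1)) = 9*25 = 225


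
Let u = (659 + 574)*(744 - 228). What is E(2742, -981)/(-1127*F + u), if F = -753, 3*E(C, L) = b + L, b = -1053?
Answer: -226/494953 ≈ -0.00045661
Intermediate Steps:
E(C, L) = -351 + L/3 (E(C, L) = (-1053 + L)/3 = -351 + L/3)
u = 636228 (u = 1233*516 = 636228)
E(2742, -981)/(-1127*F + u) = (-351 + (⅓)*(-981))/(-1127*(-753) + 636228) = (-351 - 327)/(848631 + 636228) = -678/1484859 = -678*1/1484859 = -226/494953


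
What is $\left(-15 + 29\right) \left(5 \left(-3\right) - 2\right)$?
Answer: $-238$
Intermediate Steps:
$\left(-15 + 29\right) \left(5 \left(-3\right) - 2\right) = 14 \left(-15 - 2\right) = 14 \left(-17\right) = -238$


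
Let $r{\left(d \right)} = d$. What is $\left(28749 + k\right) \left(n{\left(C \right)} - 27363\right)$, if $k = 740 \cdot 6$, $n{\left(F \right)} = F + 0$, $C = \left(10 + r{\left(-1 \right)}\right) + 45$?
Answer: $-906358401$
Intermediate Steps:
$C = 54$ ($C = \left(10 - 1\right) + 45 = 9 + 45 = 54$)
$n{\left(F \right)} = F$
$k = 4440$
$\left(28749 + k\right) \left(n{\left(C \right)} - 27363\right) = \left(28749 + 4440\right) \left(54 - 27363\right) = 33189 \left(-27309\right) = -906358401$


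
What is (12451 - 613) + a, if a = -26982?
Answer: -15144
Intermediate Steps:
(12451 - 613) + a = (12451 - 613) - 26982 = 11838 - 26982 = -15144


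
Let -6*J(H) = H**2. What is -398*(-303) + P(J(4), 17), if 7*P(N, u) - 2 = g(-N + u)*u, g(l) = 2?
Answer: 844194/7 ≈ 1.2060e+5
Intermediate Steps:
J(H) = -H**2/6
P(N, u) = 2/7 + 2*u/7 (P(N, u) = 2/7 + (2*u)/7 = 2/7 + 2*u/7)
-398*(-303) + P(J(4), 17) = -398*(-303) + (2/7 + (2/7)*17) = 120594 + (2/7 + 34/7) = 120594 + 36/7 = 844194/7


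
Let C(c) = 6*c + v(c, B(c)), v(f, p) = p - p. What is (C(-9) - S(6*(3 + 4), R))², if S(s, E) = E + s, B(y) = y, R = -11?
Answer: 7225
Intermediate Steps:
v(f, p) = 0
C(c) = 6*c (C(c) = 6*c + 0 = 6*c)
(C(-9) - S(6*(3 + 4), R))² = (6*(-9) - (-11 + 6*(3 + 4)))² = (-54 - (-11 + 6*7))² = (-54 - (-11 + 42))² = (-54 - 1*31)² = (-54 - 31)² = (-85)² = 7225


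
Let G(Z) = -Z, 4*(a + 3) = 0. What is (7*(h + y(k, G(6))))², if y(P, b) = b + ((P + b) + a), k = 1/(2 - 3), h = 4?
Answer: 7056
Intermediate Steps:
a = -3 (a = -3 + (¼)*0 = -3 + 0 = -3)
k = -1 (k = 1/(-1) = -1)
y(P, b) = -3 + P + 2*b (y(P, b) = b + ((P + b) - 3) = b + (-3 + P + b) = -3 + P + 2*b)
(7*(h + y(k, G(6))))² = (7*(4 + (-3 - 1 + 2*(-1*6))))² = (7*(4 + (-3 - 1 + 2*(-6))))² = (7*(4 + (-3 - 1 - 12)))² = (7*(4 - 16))² = (7*(-12))² = (-84)² = 7056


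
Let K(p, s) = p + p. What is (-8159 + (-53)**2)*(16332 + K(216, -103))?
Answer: -89687400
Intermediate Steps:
K(p, s) = 2*p
(-8159 + (-53)**2)*(16332 + K(216, -103)) = (-8159 + (-53)**2)*(16332 + 2*216) = (-8159 + 2809)*(16332 + 432) = -5350*16764 = -89687400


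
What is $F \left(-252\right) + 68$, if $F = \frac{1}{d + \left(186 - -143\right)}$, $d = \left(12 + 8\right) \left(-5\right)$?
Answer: $\frac{15320}{229} \approx 66.9$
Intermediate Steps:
$d = -100$ ($d = 20 \left(-5\right) = -100$)
$F = \frac{1}{229}$ ($F = \frac{1}{-100 + \left(186 - -143\right)} = \frac{1}{-100 + \left(186 + 143\right)} = \frac{1}{-100 + 329} = \frac{1}{229} \approx 0.0043668$)
$F \left(-252\right) + 68 = \frac{1}{229} \left(-252\right) + 68 = - \frac{252}{229} + 68 = \frac{15320}{229}$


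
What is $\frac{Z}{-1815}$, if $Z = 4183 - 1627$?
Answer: $- \frac{852}{605} \approx -1.4083$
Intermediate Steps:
$Z = 2556$ ($Z = 4183 - 1627 = 2556$)
$\frac{Z}{-1815} = \frac{2556}{-1815} = 2556 \left(- \frac{1}{1815}\right) = - \frac{852}{605}$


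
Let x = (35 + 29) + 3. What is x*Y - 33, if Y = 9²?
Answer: 5394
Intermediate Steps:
Y = 81
x = 67 (x = 64 + 3 = 67)
x*Y - 33 = 67*81 - 33 = 5427 - 33 = 5394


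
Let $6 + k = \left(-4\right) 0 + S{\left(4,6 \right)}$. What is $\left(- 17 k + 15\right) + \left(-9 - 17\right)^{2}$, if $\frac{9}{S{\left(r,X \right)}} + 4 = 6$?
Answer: $\frac{1433}{2} \approx 716.5$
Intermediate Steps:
$S{\left(r,X \right)} = \frac{9}{2}$ ($S{\left(r,X \right)} = \frac{9}{-4 + 6} = \frac{9}{2}$)
$k = - \frac{3}{2}$ ($k = -6 + \left(\left(-4\right) 0 + \frac{9}{2}\right) = -6 + \left(0 + \frac{9}{2}\right) = -6 + \frac{9}{2} = - \frac{3}{2} \approx -1.5$)
$\left(- 17 k + 15\right) + \left(-9 - 17\right)^{2} = \left(\left(-17\right) \left(- \frac{3}{2}\right) + 15\right) + \left(-9 - 17\right)^{2} = \left(\frac{51}{2} + 15\right) + \left(-26\right)^{2} = \frac{81}{2} + 676 = \frac{1433}{2}$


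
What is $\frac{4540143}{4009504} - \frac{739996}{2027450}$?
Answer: $\frac{3118948001683}{4064534442400} \approx 0.76736$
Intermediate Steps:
$\frac{4540143}{4009504} - \frac{739996}{2027450} = 4540143 \cdot \frac{1}{4009504} - \frac{369998}{1013725} = \frac{4540143}{4009504} - \frac{369998}{1013725} = \frac{3118948001683}{4064534442400}$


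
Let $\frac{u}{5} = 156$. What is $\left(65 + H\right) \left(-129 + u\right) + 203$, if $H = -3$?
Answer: $40565$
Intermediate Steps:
$u = 780$ ($u = 5 \cdot 156 = 780$)
$\left(65 + H\right) \left(-129 + u\right) + 203 = \left(65 - 3\right) \left(-129 + 780\right) + 203 = 62 \cdot 651 + 203 = 40362 + 203 = 40565$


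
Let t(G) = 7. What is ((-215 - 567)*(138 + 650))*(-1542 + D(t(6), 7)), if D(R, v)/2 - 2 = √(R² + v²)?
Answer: 947740208 - 8627024*√2 ≈ 9.3554e+8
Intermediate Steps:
D(R, v) = 4 + 2*√(R² + v²)
((-215 - 567)*(138 + 650))*(-1542 + D(t(6), 7)) = ((-215 - 567)*(138 + 650))*(-1542 + (4 + 2*√(7² + 7²))) = (-782*788)*(-1542 + (4 + 2*√(49 + 49))) = -616216*(-1542 + (4 + 2*√98)) = -616216*(-1542 + (4 + 2*(7*√2))) = -616216*(-1542 + (4 + 14*√2)) = -616216*(-1538 + 14*√2) = 947740208 - 8627024*√2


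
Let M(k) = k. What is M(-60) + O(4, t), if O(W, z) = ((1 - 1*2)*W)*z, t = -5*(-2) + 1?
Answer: -104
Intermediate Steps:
t = 11 (t = 10 + 1 = 11)
O(W, z) = -W*z (O(W, z) = ((1 - 2)*W)*z = (-W)*z = -W*z)
M(-60) + O(4, t) = -60 - 1*4*11 = -60 - 44 = -104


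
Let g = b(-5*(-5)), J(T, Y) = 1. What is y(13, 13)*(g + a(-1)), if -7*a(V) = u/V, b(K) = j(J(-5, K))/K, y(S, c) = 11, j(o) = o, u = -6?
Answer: -1573/175 ≈ -8.9886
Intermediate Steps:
b(K) = 1/K
a(V) = 6/(7*V) (a(V) = -(-6)/(7*V) = 6/(7*V))
g = 1/25 (g = 1/(-5*(-5)) = 1/25 ≈ 0.040000)
y(13, 13)*(g + a(-1)) = 11*(1/25 + (6/7)/(-1)) = 11*(1/25 + (6/7)*(-1)) = 11*(1/25 - 6/7) = 11*(-143/175) = -1573/175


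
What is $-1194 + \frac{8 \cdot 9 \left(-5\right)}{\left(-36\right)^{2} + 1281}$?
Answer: $- \frac{1025766}{859} \approx -1194.1$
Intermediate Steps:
$-1194 + \frac{8 \cdot 9 \left(-5\right)}{\left(-36\right)^{2} + 1281} = -1194 + \frac{72 \left(-5\right)}{1296 + 1281} = -1194 - \frac{360}{2577} = -1194 - \frac{120}{859} = - \frac{1025766}{859}$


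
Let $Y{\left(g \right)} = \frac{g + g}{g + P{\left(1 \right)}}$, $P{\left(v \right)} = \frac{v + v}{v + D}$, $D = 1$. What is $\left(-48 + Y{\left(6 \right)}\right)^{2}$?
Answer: $\frac{104976}{49} \approx 2142.4$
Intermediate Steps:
$P{\left(v \right)} = \frac{2 v}{1 + v}$ ($P{\left(v \right)} = \frac{v + v}{v + 1} = \frac{2 v}{1 + v}$)
$Y{\left(g \right)} = \frac{2 g}{1 + g}$ ($Y{\left(g \right)} = \frac{g + g}{g + 2 \cdot 1 \frac{1}{1 + 1}} = \frac{2 g}{g + 2 \cdot 1 \cdot \frac{1}{2}} = \frac{2 g}{g + 1} = \frac{2 g}{1 + g}$)
$\left(-48 + Y{\left(6 \right)}\right)^{2} = \left(-48 + 2 \cdot 6 \frac{1}{1 + 6}\right)^{2} = \left(-48 + 2 \cdot 6 \cdot \frac{1}{7}\right)^{2} = \left(-48 + \frac{12}{7}\right)^{2} = \left(- \frac{324}{7}\right)^{2} = \frac{104976}{49}$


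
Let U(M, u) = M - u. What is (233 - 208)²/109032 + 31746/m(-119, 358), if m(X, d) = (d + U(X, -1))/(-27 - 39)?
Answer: -4759325449/545160 ≈ -8730.1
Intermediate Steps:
m(X, d) = -1/66 - X/66 - d/66 (m(X, d) = (d + (X - 1*(-1)))/(-27 - 39) = (d + (X + 1))/(-66) = (d + (1 + X))*(-1/66) = (1 + X + d)*(-1/66) = -1/66 - X/66 - d/66)
(233 - 208)²/109032 + 31746/m(-119, 358) = (233 - 208)²/109032 + 31746/(-1/66 - 1/66*(-119) - 1/66*358) = 25²*(1/109032) + 31746/(-1/66 + 119/66 - 179/33) = 625*(1/109032) + 31746/(-40/11) = 625/109032 + 31746*(-11/40) = 625/109032 - 174603/20 = -4759325449/545160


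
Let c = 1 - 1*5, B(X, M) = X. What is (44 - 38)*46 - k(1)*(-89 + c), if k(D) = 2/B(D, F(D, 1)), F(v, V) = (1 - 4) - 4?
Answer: 462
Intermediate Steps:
F(v, V) = -7 (F(v, V) = -3 - 4 = -7)
c = -4 (c = 1 - 5 = -4)
k(D) = 2/D
(44 - 38)*46 - k(1)*(-89 + c) = (44 - 38)*46 - 2/1*(-89 - 4) = 6*46 - 2*1*(-93) = 276 - 2*(-93) = 276 - 1*(-186) = 276 + 186 = 462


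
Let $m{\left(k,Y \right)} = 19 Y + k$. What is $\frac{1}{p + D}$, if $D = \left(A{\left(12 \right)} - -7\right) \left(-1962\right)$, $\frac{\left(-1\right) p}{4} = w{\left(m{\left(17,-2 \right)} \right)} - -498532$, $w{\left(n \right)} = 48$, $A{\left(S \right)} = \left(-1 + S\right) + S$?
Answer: $- \frac{1}{2053180} \approx -4.8705 \cdot 10^{-7}$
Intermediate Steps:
$A{\left(S \right)} = -1 + 2 S$
$m{\left(k,Y \right)} = k + 19 Y$
$p = -1994320$ ($p = - 4 \left(48 - -498532\right) = - 4 \left(48 + 498532\right) = \left(-4\right) 498580 = -1994320$)
$D = -58860$ ($D = \left(\left(-1 + 2 \cdot 12\right) - -7\right) \left(-1962\right) = \left(\left(-1 + 24\right) + 7\right) \left(-1962\right) = \left(23 + 7\right) \left(-1962\right) = 30 \left(-1962\right) = -58860$)
$\frac{1}{p + D} = \frac{1}{-1994320 - 58860} = \frac{1}{-2053180} = - \frac{1}{2053180}$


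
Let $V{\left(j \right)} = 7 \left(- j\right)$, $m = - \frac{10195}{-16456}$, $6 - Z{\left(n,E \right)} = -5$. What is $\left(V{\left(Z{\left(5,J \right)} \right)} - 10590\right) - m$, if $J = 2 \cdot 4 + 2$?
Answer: $- \frac{175546347}{16456} \approx -10668.0$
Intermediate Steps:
$J = 10$ ($J = 8 + 2 = 10$)
$Z{\left(n,E \right)} = 11$ ($Z{\left(n,E \right)} = 6 - -5 = 6 + 5 = 11$)
$m = \frac{10195}{16456}$ ($m = \left(-10195\right) \left(- \frac{1}{16456}\right) = \frac{10195}{16456} \approx 0.61953$)
$V{\left(j \right)} = - 7 j$
$\left(V{\left(Z{\left(5,J \right)} \right)} - 10590\right) - m = \left(\left(-7\right) 11 - 10590\right) - \frac{10195}{16456} = \left(-77 - 10590\right) - \frac{10195}{16456} = -10667 - \frac{10195}{16456} = - \frac{175546347}{16456}$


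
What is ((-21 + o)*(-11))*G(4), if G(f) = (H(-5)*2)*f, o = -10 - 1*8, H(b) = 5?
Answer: 17160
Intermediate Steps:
o = -18 (o = -10 - 8 = -18)
G(f) = 10*f (G(f) = (5*2)*f = 10*f)
((-21 + o)*(-11))*G(4) = ((-21 - 18)*(-11))*(10*4) = -39*(-11)*40 = 429*40 = 17160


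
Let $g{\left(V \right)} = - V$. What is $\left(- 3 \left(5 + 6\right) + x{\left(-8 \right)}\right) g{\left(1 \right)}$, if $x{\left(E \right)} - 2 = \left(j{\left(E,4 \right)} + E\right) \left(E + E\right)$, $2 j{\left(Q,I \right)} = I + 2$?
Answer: $-49$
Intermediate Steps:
$j{\left(Q,I \right)} = 1 + \frac{I}{2}$ ($j{\left(Q,I \right)} = \frac{I + 2}{2} = \frac{2 + I}{2} = 1 + \frac{I}{2}$)
$x{\left(E \right)} = 2 + 2 E \left(3 + E\right)$ ($x{\left(E \right)} = 2 + \left(\left(1 + \frac{1}{2} \cdot 4\right) + E\right) \left(E + E\right) = 2 + \left(\left(1 + 2\right) + E\right) 2 E = 2 + \left(3 + E\right) 2 E = 2 + 2 E \left(3 + E\right)$)
$\left(- 3 \left(5 + 6\right) + x{\left(-8 \right)}\right) g{\left(1 \right)} = \left(- 3 \left(5 + 6\right) + \left(2 + 2 \left(-8\right)^{2} + 6 \left(-8\right)\right)\right) \left(\left(-1\right) 1\right) = \left(\left(-3\right) 11 + \left(2 + 2 \cdot 64 - 48\right)\right) \left(-1\right) = \left(-33 + \left(2 + 128 - 48\right)\right) \left(-1\right) = \left(-33 + 82\right) \left(-1\right) = 49 \left(-1\right) = -49$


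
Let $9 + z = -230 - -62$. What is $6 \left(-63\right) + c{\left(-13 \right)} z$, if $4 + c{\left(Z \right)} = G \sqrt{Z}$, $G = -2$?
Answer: $330 + 354 i \sqrt{13} \approx 330.0 + 1276.4 i$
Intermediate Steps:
$c{\left(Z \right)} = -4 - 2 \sqrt{Z}$
$z = -177$ ($z = -9 - 168 = -177$)
$6 \left(-63\right) + c{\left(-13 \right)} z = 6 \left(-63\right) + \left(-4 - 2 \sqrt{-13}\right) \left(-177\right) = -378 + \left(-4 - 2 i \sqrt{13}\right) \left(-177\right) = -378 + \left(708 + 354 i \sqrt{13}\right) = 330 + 354 i \sqrt{13}$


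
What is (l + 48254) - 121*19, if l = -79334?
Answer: -33379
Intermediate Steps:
(l + 48254) - 121*19 = (-79334 + 48254) - 121*19 = -31080 - 2299 = -33379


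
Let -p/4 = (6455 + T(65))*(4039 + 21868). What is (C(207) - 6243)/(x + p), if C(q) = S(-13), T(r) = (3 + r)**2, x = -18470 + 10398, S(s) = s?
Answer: 4/734081 ≈ 5.4490e-6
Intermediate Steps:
x = -8072
p = -1148094612 (p = -4*(6455 + (3 + 65)**2)*(4039 + 21868) = -4*(6455 + 68**2)*25907 = -4*(6455 + 4624)*25907 = -44316*25907 = -4*287023653 = -1148094612)
C(q) = -13
(C(207) - 6243)/(x + p) = (-13 - 6243)/(-8072 - 1148094612) = -6256/(-1148102684) = -6256*(-1/1148102684) = 4/734081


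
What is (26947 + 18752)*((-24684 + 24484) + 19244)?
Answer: 870291756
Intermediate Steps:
(26947 + 18752)*((-24684 + 24484) + 19244) = 45699*(-200 + 19244) = 45699*19044 = 870291756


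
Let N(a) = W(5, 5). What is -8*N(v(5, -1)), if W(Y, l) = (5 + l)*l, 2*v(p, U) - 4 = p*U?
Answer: -400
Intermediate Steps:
v(p, U) = 2 + U*p/2 (v(p, U) = 2 + (p*U)/2 = 2 + (U*p)/2 = 2 + U*p/2)
W(Y, l) = l*(5 + l)
N(a) = 50 (N(a) = 5*(5 + 5) = 5*10 = 50)
-8*N(v(5, -1)) = -8*50 = -400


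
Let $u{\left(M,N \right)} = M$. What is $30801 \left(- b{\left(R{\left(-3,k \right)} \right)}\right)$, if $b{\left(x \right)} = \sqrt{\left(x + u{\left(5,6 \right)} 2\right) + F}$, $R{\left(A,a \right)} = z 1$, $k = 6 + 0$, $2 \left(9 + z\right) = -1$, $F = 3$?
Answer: $- \frac{30801 \sqrt{14}}{2} \approx -57623.0$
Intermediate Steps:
$z = - \frac{19}{2}$ ($z = -9 + \frac{1}{2} \left(-1\right) = -9 - \frac{1}{2} = - \frac{19}{2} \approx -9.5$)
$k = 6$
$R{\left(A,a \right)} = - \frac{19}{2}$ ($R{\left(A,a \right)} = \left(- \frac{19}{2}\right) 1 = - \frac{19}{2}$)
$b{\left(x \right)} = \sqrt{13 + x}$ ($b{\left(x \right)} = \sqrt{\left(x + 5 \cdot 2\right) + 3} = \sqrt{\left(x + 10\right) + 3} = \sqrt{\left(10 + x\right) + 3} = \sqrt{13 + x}$)
$30801 \left(- b{\left(R{\left(-3,k \right)} \right)}\right) = 30801 \left(- \sqrt{13 - \frac{19}{2}}\right) = 30801 \left(- \sqrt{\frac{7}{2}}\right) = 30801 \left(- \frac{\sqrt{14}}{2}\right) = - \frac{30801 \sqrt{14}}{2}$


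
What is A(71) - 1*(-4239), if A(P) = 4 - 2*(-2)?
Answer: 4247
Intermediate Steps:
A(P) = 8 (A(P) = 4 + 4 = 8)
A(71) - 1*(-4239) = 8 - 1*(-4239) = 8 + 4239 = 4247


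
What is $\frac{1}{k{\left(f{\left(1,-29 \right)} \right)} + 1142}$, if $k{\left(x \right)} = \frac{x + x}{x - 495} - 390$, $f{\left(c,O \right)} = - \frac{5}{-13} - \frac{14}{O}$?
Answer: $\frac{31048}{23347987} \approx 0.0013298$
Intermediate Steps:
$f{\left(c,O \right)} = \frac{5}{13} - \frac{14}{O}$ ($f{\left(c,O \right)} = \left(-5\right) \left(- \frac{1}{13}\right) - \frac{14}{O} = \frac{5}{13} - \frac{14}{O}$)
$k{\left(x \right)} = -390 + \frac{2 x}{-495 + x}$ ($k{\left(x \right)} = \frac{2 x}{-495 + x} - 390 = -390 + \frac{2 x}{-495 + x}$)
$\frac{1}{k{\left(f{\left(1,-29 \right)} \right)} + 1142} = \frac{1}{\frac{2 \left(96525 - 194 \left(\frac{5}{13} - \frac{14}{-29}\right)\right)}{-495 - \left(- \frac{5}{13} + \frac{14}{-29}\right)} + 1142} = \frac{1}{\frac{2 \left(96525 - 194 \left(\frac{5}{13} - - \frac{14}{29}\right)\right)}{-495 + \left(\frac{5}{13} - - \frac{14}{29}\right)} + 1142} = \frac{1}{\frac{2 \left(96525 - 194 \left(\frac{5}{13} + \frac{14}{29}\right)\right)}{-495 + \left(\frac{5}{13} + \frac{14}{29}\right)} + 1142} = \frac{1}{\frac{2 \left(96525 - \frac{63438}{377}\right)}{-495 + \frac{327}{377}} + 1142} = \frac{1}{\frac{2 \left(96525 - \frac{63438}{377}\right)}{- \frac{186288}{377}} + 1142} = \frac{1}{2 \left(- \frac{377}{186288}\right) \frac{36326487}{377} + 1142} = \frac{1}{- \frac{12108829}{31048} + 1142} = \frac{1}{\frac{23347987}{31048}} = \frac{31048}{23347987}$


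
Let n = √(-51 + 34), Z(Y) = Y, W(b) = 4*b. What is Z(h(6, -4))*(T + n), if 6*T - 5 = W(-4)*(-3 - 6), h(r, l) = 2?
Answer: 149/3 + 2*I*√17 ≈ 49.667 + 8.2462*I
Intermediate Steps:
n = I*√17 (n = √(-17) = I*√17 ≈ 4.1231*I)
T = 149/6 (T = ⅚ + ((4*(-4))*(-3 - 6))/6 = ⅚ + (-16*(-9))/6 = ⅚ + (⅙)*144 = ⅚ + 24 = 149/6 ≈ 24.833)
Z(h(6, -4))*(T + n) = 2*(149/6 + I*√17) = 149/3 + 2*I*√17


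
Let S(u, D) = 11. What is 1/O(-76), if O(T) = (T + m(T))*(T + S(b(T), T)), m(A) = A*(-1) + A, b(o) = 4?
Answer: 1/4940 ≈ 0.00020243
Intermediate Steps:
m(A) = 0 (m(A) = -A + A = 0)
O(T) = T*(11 + T) (O(T) = (T + 0)*(T + 11) = T*(11 + T))
1/O(-76) = 1/(-76*(11 - 76)) = 1/(-76*(-65)) = 1/4940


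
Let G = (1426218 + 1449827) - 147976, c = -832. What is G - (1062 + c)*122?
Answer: 2700009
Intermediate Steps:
G = 2728069 (G = 2876045 - 147976 = 2728069)
G - (1062 + c)*122 = 2728069 - (1062 - 832)*122 = 2728069 - 230*122 = 2728069 - 1*28060 = 2728069 - 28060 = 2700009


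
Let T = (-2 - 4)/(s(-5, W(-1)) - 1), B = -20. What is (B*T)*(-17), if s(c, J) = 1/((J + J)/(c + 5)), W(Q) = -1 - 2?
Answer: 2040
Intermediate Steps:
W(Q) = -3
s(c, J) = (5 + c)/(2*J) (s(c, J) = 1/((2*J)/(5 + c)) = 1/(2*J/(5 + c)) = (5 + c)/(2*J))
T = 6 (T = (-2 - 4)/((½)*(5 - 5)/(-3) - 1) = -6/((½)*(-⅓)*0 - 1) = -6/(0 - 1) = -6/(-1) = -6*(-1) = 6)
(B*T)*(-17) = -20*6*(-17) = -120*(-17) = 2040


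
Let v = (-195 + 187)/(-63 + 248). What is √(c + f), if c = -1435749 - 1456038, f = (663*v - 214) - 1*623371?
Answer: 2*I*√30078646985/185 ≈ 1874.9*I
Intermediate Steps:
v = -8/185 ≈ -0.043243
f = -115368529/185 (f = (663*(-8/185) - 214) - 1*623371 = (-5304/185 - 214) - 623371 = -44894/185 - 623371 = -115368529/185 ≈ -6.2361e+5)
c = -2891787
√(c + f) = √(-2891787 - 115368529/185) = √(-650349124/185) = 2*I*√30078646985/185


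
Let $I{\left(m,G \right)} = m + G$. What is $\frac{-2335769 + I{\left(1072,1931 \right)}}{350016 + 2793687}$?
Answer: $- \frac{2332766}{3143703} \approx -0.74204$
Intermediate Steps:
$I{\left(m,G \right)} = G + m$
$\frac{-2335769 + I{\left(1072,1931 \right)}}{350016 + 2793687} = \frac{-2335769 + \left(1931 + 1072\right)}{350016 + 2793687} = \frac{-2335769 + 3003}{3143703} = \left(-2332766\right) \frac{1}{3143703} = - \frac{2332766}{3143703}$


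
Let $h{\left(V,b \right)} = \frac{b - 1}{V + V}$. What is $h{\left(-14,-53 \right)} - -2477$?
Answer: $\frac{34705}{14} \approx 2478.9$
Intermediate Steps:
$h{\left(V,b \right)} = \frac{-1 + b}{2 V}$
$h{\left(-14,-53 \right)} - -2477 = \frac{-1 - 53}{2 \left(-14\right)} - -2477 = \frac{1}{2} \left(- \frac{1}{14}\right) \left(-54\right) + 2477 = \frac{27}{14} + 2477 = \frac{34705}{14}$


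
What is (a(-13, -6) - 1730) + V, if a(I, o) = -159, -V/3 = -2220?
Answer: 4771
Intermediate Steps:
V = 6660 (V = -3*(-2220) = 6660)
(a(-13, -6) - 1730) + V = (-159 - 1730) + 6660 = -1889 + 6660 = 4771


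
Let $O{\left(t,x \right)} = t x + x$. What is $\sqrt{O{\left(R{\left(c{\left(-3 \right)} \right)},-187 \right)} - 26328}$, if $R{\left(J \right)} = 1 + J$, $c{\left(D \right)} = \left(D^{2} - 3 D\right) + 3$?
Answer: $i \sqrt{30629} \approx 175.01 i$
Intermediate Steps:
$c{\left(D \right)} = 3 + D^{2} - 3 D$
$O{\left(t,x \right)} = x + t x$
$\sqrt{O{\left(R{\left(c{\left(-3 \right)} \right)},-187 \right)} - 26328} = \sqrt{- 187 \left(1 + \left(1 + \left(3 + \left(-3\right)^{2} - -9\right)\right)\right) - 26328} = \sqrt{- 187 \left(1 + \left(1 + \left(3 + 9 + 9\right)\right)\right) - 26328} = \sqrt{- 187 \left(1 + \left(1 + 21\right)\right) - 26328} = \sqrt{- 187 \left(1 + 22\right) - 26328} = \sqrt{\left(-187\right) 23 - 26328} = \sqrt{-4301 - 26328} = \sqrt{-30629} = i \sqrt{30629}$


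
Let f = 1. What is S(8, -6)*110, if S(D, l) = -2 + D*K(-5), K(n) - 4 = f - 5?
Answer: -220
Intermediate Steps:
K(n) = 0 (K(n) = 4 + (1 - 5) = 4 - 4 = 0)
S(D, l) = -2 (S(D, l) = -2 + D*0 = -2 + 0 = -2)
S(8, -6)*110 = -2*110 = -220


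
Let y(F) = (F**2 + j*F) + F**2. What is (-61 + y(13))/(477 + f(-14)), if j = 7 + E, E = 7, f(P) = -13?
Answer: 459/464 ≈ 0.98922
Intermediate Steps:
j = 14 (j = 7 + 7 = 14)
y(F) = 2*F**2 + 14*F (y(F) = (F**2 + 14*F) + F**2 = 2*F**2 + 14*F)
(-61 + y(13))/(477 + f(-14)) = (-61 + 2*13*(7 + 13))/(477 - 13) = (-61 + 2*13*20)/464 = (-61 + 520)*(1/464) = 459*(1/464) = 459/464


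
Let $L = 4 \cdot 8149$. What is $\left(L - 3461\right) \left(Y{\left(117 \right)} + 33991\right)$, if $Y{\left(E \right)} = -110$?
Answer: $987122935$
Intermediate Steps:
$L = 32596$
$\left(L - 3461\right) \left(Y{\left(117 \right)} + 33991\right) = \left(32596 - 3461\right) \left(-110 + 33991\right) = 29135 \cdot 33881 = 987122935$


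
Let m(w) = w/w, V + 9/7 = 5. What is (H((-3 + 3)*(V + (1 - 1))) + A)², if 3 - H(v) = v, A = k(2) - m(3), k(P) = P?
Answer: 16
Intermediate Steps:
V = 26/7 (V = -9/7 + 5 = 26/7 ≈ 3.7143)
m(w) = 1
A = 1 (A = 2 - 1*1 = 2 - 1 = 1)
H(v) = 3 - v
(H((-3 + 3)*(V + (1 - 1))) + A)² = ((3 - (-3 + 3)*(26/7 + (1 - 1))) + 1)² = ((3 - 0*(26/7 + 0)) + 1)² = ((3 - 0*26/7) + 1)² = ((3 - 1*0) + 1)² = ((3 + 0) + 1)² = (3 + 1)² = 4² = 16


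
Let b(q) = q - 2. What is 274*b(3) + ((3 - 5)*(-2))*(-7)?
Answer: 246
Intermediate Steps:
b(q) = -2 + q
274*b(3) + ((3 - 5)*(-2))*(-7) = 274*(-2 + 3) + ((3 - 5)*(-2))*(-7) = 274*1 - 2*(-2)*(-7) = 274 + 4*(-7) = 274 - 28 = 246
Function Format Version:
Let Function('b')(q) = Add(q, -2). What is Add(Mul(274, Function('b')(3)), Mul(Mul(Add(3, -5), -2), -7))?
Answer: 246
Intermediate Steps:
Function('b')(q) = Add(-2, q)
Add(Mul(274, Function('b')(3)), Mul(Mul(Add(3, -5), -2), -7)) = Add(Mul(274, Add(-2, 3)), Mul(Mul(Add(3, -5), -2), -7)) = Add(Mul(274, 1), Mul(Mul(-2, -2), -7)) = Add(274, Mul(4, -7)) = Add(274, -28) = 246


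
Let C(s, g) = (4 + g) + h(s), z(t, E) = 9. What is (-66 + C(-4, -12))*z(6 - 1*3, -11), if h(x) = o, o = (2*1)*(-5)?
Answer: -756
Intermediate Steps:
o = -10 (o = 2*(-5) = -10)
h(x) = -10
C(s, g) = -6 + g (C(s, g) = (4 + g) - 10 = -6 + g)
(-66 + C(-4, -12))*z(6 - 1*3, -11) = (-66 + (-6 - 12))*9 = (-66 - 18)*9 = -84*9 = -756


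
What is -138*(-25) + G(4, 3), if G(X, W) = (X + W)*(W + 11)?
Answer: 3548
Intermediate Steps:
G(X, W) = (11 + W)*(W + X) (G(X, W) = (W + X)*(11 + W) = (11 + W)*(W + X))
-138*(-25) + G(4, 3) = -138*(-25) + (3² + 11*3 + 11*4 + 3*4) = 3450 + (9 + 33 + 44 + 12) = 3450 + 98 = 3548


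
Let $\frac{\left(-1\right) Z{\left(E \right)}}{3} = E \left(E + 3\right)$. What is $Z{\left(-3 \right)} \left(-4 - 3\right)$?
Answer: $0$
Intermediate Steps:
$Z{\left(E \right)} = - 3 E \left(3 + E\right)$ ($Z{\left(E \right)} = - 3 E \left(E + 3\right) = - 3 E \left(3 + E\right)$)
$Z{\left(-3 \right)} \left(-4 - 3\right) = \left(-3\right) \left(-3\right) \left(3 - 3\right) \left(-4 - 3\right) = \left(-3\right) \left(-3\right) 0 \left(-7\right) = 0 \left(-7\right) = 0$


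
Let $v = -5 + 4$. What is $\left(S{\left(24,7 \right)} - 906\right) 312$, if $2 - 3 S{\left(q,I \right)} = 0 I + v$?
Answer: $-282360$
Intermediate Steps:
$v = -1$
$S{\left(q,I \right)} = 1$ ($S{\left(q,I \right)} = \frac{2}{3} - \frac{0 I - 1}{3} = \frac{2}{3} - \frac{0 - 1}{3} = \frac{2}{3} - - \frac{1}{3} = \frac{2}{3} + \frac{1}{3} = 1$)
$\left(S{\left(24,7 \right)} - 906\right) 312 = \left(1 - 906\right) 312 = \left(-905\right) 312 = -282360$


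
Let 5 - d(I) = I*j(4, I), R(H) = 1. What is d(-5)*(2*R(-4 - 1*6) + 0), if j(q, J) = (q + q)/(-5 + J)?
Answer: 2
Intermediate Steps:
j(q, J) = 2*q/(-5 + J) (j(q, J) = (2*q)/(-5 + J) = 2*q/(-5 + J))
d(I) = 5 - 8*I/(-5 + I) (d(I) = 5 - I*2*4/(-5 + I) = 5 - I*8/(-5 + I) = 5 - 8*I/(-5 + I))
d(-5)*(2*R(-4 - 1*6) + 0) = ((-25 - 3*(-5))/(-5 - 5))*(2*1 + 0) = ((-25 + 15)/(-10))*(2 + 0) = -⅒*(-10)*2 = 1*2 = 2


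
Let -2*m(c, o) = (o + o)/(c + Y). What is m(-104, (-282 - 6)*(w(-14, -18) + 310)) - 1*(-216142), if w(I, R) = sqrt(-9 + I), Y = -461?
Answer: 24406190/113 - 288*I*sqrt(23)/565 ≈ 2.1598e+5 - 2.4446*I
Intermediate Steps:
m(c, o) = -o/(-461 + c) (m(c, o) = -(o + o)/(2*(c - 461)) = -2*o/(2*(-461 + c)) = -o/(-461 + c))
m(-104, (-282 - 6)*(w(-14, -18) + 310)) - 1*(-216142) = -(-282 - 6)*(sqrt(-9 - 14) + 310)/(-461 - 104) - 1*(-216142) = -1*(-288*(sqrt(-23) + 310))/(-565) + 216142 = -1*(-288*(I*sqrt(23) + 310))*(-1/565) + 216142 = -1*(-288*(310 + I*sqrt(23)))*(-1/565) + 216142 = -1*(-89280 - 288*I*sqrt(23))*(-1/565) + 216142 = (-17856/113 - 288*I*sqrt(23)/565) + 216142 = 24406190/113 - 288*I*sqrt(23)/565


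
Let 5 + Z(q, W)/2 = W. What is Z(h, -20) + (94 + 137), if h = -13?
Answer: 181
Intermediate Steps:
Z(q, W) = -10 + 2*W
Z(h, -20) + (94 + 137) = (-10 + 2*(-20)) + (94 + 137) = (-10 - 40) + 231 = -50 + 231 = 181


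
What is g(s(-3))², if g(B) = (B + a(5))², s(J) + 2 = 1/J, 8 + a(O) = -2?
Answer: 1874161/81 ≈ 23138.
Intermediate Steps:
a(O) = -10 (a(O) = -8 - 2 = -10)
s(J) = -2 + 1/J
g(B) = (-10 + B)² (g(B) = (B - 10)² = (-10 + B)²)
g(s(-3))² = ((-10 + (-2 + 1/(-3)))²)² = ((-10 + (-2 - ⅓))²)² = ((-10 - 7/3)²)² = ((-37/3)²)² = (1369/9)² = 1874161/81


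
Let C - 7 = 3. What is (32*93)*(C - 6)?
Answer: 11904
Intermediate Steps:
C = 10 (C = 7 + 3 = 10)
(32*93)*(C - 6) = (32*93)*(10 - 6) = 2976*4 = 11904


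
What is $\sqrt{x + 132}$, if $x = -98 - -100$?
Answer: $\sqrt{134} \approx 11.576$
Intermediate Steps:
$x = 2$ ($x = -98 + 100 = 2$)
$\sqrt{x + 132} = \sqrt{2 + 132} = \sqrt{134}$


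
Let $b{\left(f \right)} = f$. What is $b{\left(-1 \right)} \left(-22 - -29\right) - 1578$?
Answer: $-1585$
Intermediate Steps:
$b{\left(-1 \right)} \left(-22 - -29\right) - 1578 = - (-22 - -29) - 1578 = - (-22 + 29) - 1578 = \left(-1\right) 7 - 1578 = -7 - 1578 = -1585$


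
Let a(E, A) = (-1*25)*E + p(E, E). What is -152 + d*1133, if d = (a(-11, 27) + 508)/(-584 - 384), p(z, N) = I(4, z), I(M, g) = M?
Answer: -94437/88 ≈ -1073.1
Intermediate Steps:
p(z, N) = 4
a(E, A) = 4 - 25*E (a(E, A) = (-1*25)*E + 4 = -25*E + 4 = 4 - 25*E)
d = -787/968 (d = ((4 - 25*(-11)) + 508)/(-584 - 384) = ((4 + 275) + 508)/(-968) = (279 + 508)*(-1/968) = 787*(-1/968) = -787/968 ≈ -0.81302)
-152 + d*1133 = -152 - 787/968*1133 = -152 - 81061/88 = -94437/88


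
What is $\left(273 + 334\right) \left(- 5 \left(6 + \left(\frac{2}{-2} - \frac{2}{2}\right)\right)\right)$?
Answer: $-12140$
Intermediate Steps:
$\left(273 + 334\right) \left(- 5 \left(6 + \left(\frac{2}{-2} - \frac{2}{2}\right)\right)\right) = 607 \left(- 5 \left(6 + \left(2 \left(- \frac{1}{2}\right) - 1\right)\right)\right) = 607 \left(- 5 \left(6 - 2\right)\right) = 607 \left(\left(-5\right) 4\right) = 607 \left(-20\right) = -12140$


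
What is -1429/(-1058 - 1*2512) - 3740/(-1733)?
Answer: 15828257/6186810 ≈ 2.5584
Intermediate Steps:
-1429/(-1058 - 1*2512) - 3740/(-1733) = -1429/(-1058 - 2512) - 3740*(-1/1733) = -1429/(-3570) + 3740/1733 = -1429*(-1/3570) + 3740/1733 = 1429/3570 + 3740/1733 = 15828257/6186810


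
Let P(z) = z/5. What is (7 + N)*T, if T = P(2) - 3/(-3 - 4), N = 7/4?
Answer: 29/4 ≈ 7.2500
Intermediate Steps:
P(z) = z/5 (P(z) = z*(⅕) = z/5)
N = 7/4 (N = 7*(¼) = 7/4 ≈ 1.7500)
T = 29/35 (T = (⅕)*2 - 3/(-3 - 4) = ⅖ - 3/(-7) = ⅖ - ⅐*(-3) = ⅖ + 3/7 = 29/35 ≈ 0.82857)
(7 + N)*T = (7 + 7/4)*(29/35) = (35/4)*(29/35) = 29/4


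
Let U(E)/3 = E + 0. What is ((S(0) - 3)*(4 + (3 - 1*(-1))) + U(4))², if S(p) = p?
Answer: 144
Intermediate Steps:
U(E) = 3*E (U(E) = 3*(E + 0) = 3*E)
((S(0) - 3)*(4 + (3 - 1*(-1))) + U(4))² = ((0 - 3)*(4 + (3 - 1*(-1))) + 3*4)² = (-3*(4 + (3 + 1)) + 12)² = (-3*(4 + 4) + 12)² = (-3*8 + 12)² = (-24 + 12)² = (-12)² = 144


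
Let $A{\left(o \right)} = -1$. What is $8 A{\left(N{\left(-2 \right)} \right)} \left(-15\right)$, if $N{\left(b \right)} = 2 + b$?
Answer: $120$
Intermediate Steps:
$8 A{\left(N{\left(-2 \right)} \right)} \left(-15\right) = 8 \left(-1\right) \left(-15\right) = \left(-8\right) \left(-15\right) = 120$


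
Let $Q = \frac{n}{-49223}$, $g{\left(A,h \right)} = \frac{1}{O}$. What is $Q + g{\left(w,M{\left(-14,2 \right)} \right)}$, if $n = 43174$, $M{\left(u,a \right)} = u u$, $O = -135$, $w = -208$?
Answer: $- \frac{5877713}{6645105} \approx -0.88452$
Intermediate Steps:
$M{\left(u,a \right)} = u^{2}$
$g{\left(A,h \right)} = - \frac{1}{135}$ ($g{\left(A,h \right)} = \frac{1}{-135} = - \frac{1}{135}$)
$Q = - \frac{43174}{49223}$ ($Q = \frac{43174}{-49223} = 43174 \left(- \frac{1}{49223}\right) = - \frac{43174}{49223} \approx -0.87711$)
$Q + g{\left(w,M{\left(-14,2 \right)} \right)} = - \frac{43174}{49223} - \frac{1}{135} = - \frac{5877713}{6645105}$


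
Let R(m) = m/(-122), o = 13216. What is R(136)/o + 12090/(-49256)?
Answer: -304688039/1240906408 ≈ -0.24554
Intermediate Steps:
R(m) = -m/122 (R(m) = m*(-1/122) = -m/122)
R(136)/o + 12090/(-49256) = -1/122*136/13216 + 12090/(-49256) = -68/61*1/13216 + 12090*(-1/49256) = -17/201544 - 6045/24628 = -304688039/1240906408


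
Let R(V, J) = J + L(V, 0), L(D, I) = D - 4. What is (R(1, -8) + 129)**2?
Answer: 13924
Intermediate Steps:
L(D, I) = -4 + D
R(V, J) = -4 + J + V (R(V, J) = J + (-4 + V) = -4 + J + V)
(R(1, -8) + 129)**2 = ((-4 - 8 + 1) + 129)**2 = (-11 + 129)**2 = 118**2 = 13924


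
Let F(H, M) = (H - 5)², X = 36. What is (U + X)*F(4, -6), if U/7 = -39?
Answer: -237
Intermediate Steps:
U = -273 (U = 7*(-39) = -273)
F(H, M) = (-5 + H)²
(U + X)*F(4, -6) = (-273 + 36)*(-5 + 4)² = -237*(-1)² = -237*1 = -237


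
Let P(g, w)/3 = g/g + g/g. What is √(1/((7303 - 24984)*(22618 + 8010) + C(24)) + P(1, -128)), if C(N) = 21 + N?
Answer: √1759551988495503151/541533623 ≈ 2.4495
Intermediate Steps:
P(g, w) = 6 (P(g, w) = 3*(g/g + g/g) = 3*(1 + 1) = 3*2 = 6)
√(1/((7303 - 24984)*(22618 + 8010) + C(24)) + P(1, -128)) = √(1/((7303 - 24984)*(22618 + 8010) + (21 + 24)) + 6) = √(1/(-17681*30628 + 45) + 6) = √(1/(-541533668 + 45) + 6) = √(1/(-541533623) + 6) = √(-1/541533623 + 6) = √(3249201737/541533623) = √1759551988495503151/541533623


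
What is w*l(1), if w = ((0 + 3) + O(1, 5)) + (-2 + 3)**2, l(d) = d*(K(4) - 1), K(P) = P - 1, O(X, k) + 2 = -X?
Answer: 2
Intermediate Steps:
O(X, k) = -2 - X
K(P) = -1 + P
l(d) = 2*d (l(d) = d*((-1 + 4) - 1) = d*(3 - 1) = d*2 = 2*d)
w = 1 (w = ((0 + 3) + (-2 - 1*1)) + (-2 + 3)**2 = (3 + (-2 - 1)) + 1**2 = (3 - 3) + 1 = 0 + 1 = 1)
w*l(1) = 1*(2*1) = 1*2 = 2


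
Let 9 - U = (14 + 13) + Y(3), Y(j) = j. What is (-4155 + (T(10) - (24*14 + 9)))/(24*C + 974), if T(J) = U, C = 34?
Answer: -4521/1790 ≈ -2.5257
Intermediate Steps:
U = -21 (U = 9 - ((14 + 13) + 3) = 9 - (27 + 3) = 9 - 1*30 = 9 - 30 = -21)
T(J) = -21
(-4155 + (T(10) - (24*14 + 9)))/(24*C + 974) = (-4155 + (-21 - (24*14 + 9)))/(24*34 + 974) = (-4155 + (-21 - (336 + 9)))/(816 + 974) = (-4155 + (-21 - 1*345))/1790 = (-4155 + (-21 - 345))*(1/1790) = (-4155 - 366)*(1/1790) = -4521*1/1790 = -4521/1790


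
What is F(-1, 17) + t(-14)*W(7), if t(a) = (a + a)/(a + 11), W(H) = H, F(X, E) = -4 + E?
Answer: 235/3 ≈ 78.333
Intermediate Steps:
t(a) = 2*a/(11 + a) (t(a) = (2*a)/(11 + a) = 2*a/(11 + a))
F(-1, 17) + t(-14)*W(7) = (-4 + 17) + (2*(-14)/(11 - 14))*7 = 13 + (2*(-14)/(-3))*7 = 13 + (2*(-14)*(-⅓))*7 = 13 + (28/3)*7 = 13 + 196/3 = 235/3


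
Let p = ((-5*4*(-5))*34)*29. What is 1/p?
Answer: 1/98600 ≈ 1.0142e-5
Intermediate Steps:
p = 98600 (p = (-20*(-5)*34)*29 = (100*34)*29 = 3400*29 = 98600)
1/p = 1/98600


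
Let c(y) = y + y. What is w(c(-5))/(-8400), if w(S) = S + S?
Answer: 1/420 ≈ 0.0023810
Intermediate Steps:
c(y) = 2*y
w(S) = 2*S
w(c(-5))/(-8400) = (2*(2*(-5)))/(-8400) = (2*(-10))*(-1/8400) = -20*(-1/8400) = 1/420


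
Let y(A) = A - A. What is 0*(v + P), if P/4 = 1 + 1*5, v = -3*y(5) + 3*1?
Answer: 0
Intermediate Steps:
y(A) = 0
v = 3 (v = -3*0 + 3*1 = 0 + 3 = 3)
P = 24 (P = 4*(1 + 1*5) = 4*(1 + 5) = 4*6 = 24)
0*(v + P) = 0*(3 + 24) = 0*27 = 0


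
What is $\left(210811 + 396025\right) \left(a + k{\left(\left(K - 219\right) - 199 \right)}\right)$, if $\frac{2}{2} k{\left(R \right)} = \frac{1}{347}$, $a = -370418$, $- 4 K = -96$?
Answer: $- \frac{77999692567620}{347} \approx -2.2478 \cdot 10^{11}$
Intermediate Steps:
$K = 24$ ($K = \left(- \frac{1}{4}\right) \left(-96\right) = 24$)
$k{\left(R \right)} = \frac{1}{347}$
$\left(210811 + 396025\right) \left(a + k{\left(\left(K - 219\right) - 199 \right)}\right) = \left(210811 + 396025\right) \left(-370418 + \frac{1}{347}\right) = 606836 \left(- \frac{128535045}{347}\right) = - \frac{77999692567620}{347}$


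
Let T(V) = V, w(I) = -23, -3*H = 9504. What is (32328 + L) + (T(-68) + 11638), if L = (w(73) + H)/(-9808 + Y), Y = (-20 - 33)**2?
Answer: 307245293/6999 ≈ 43898.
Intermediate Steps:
H = -3168 (H = -1/3*9504 = -3168)
Y = 2809 (Y = (-53)**2 = 2809)
L = 3191/6999 (L = (-23 - 3168)/(-9808 + 2809) = -3191/(-6999) = -3191*(-1/6999) = 3191/6999 ≈ 0.45592)
(32328 + L) + (T(-68) + 11638) = (32328 + 3191/6999) + (-68 + 11638) = 226266863/6999 + 11570 = 307245293/6999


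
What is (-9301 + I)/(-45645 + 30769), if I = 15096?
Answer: -5795/14876 ≈ -0.38955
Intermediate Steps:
(-9301 + I)/(-45645 + 30769) = (-9301 + 15096)/(-45645 + 30769) = 5795/(-14876) = 5795*(-1/14876) = -5795/14876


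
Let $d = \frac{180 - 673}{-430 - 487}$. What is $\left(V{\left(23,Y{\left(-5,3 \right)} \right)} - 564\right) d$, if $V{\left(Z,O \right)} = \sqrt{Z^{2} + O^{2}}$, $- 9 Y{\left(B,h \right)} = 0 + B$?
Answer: $- \frac{278052}{917} + \frac{493 \sqrt{42874}}{8253} \approx -290.85$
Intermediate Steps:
$Y{\left(B,h \right)} = - \frac{B}{9}$ ($Y{\left(B,h \right)} = - \frac{0 + B}{9} = - \frac{B}{9}$)
$V{\left(Z,O \right)} = \sqrt{O^{2} + Z^{2}}$
$d = \frac{493}{917}$ ($d = - \frac{493}{-917} = \left(-493\right) \left(- \frac{1}{917}\right) = \frac{493}{917} \approx 0.53762$)
$\left(V{\left(23,Y{\left(-5,3 \right)} \right)} - 564\right) d = \left(\sqrt{\left(\left(- \frac{1}{9}\right) \left(-5\right)\right)^{2} + 23^{2}} - 564\right) \frac{493}{917} = \left(\sqrt{\left(\frac{5}{9}\right)^{2} + 529} - 564\right) \frac{493}{917} = \left(\sqrt{\frac{25}{81} + 529} - 564\right) \frac{493}{917} = \left(\sqrt{\frac{42874}{81}} - 564\right) \frac{493}{917} = \left(\frac{\sqrt{42874}}{9} - 564\right) \frac{493}{917} = \left(-564 + \frac{\sqrt{42874}}{9}\right) \frac{493}{917} = - \frac{278052}{917} + \frac{493 \sqrt{42874}}{8253}$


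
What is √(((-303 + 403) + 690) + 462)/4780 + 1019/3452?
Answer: 1019/3452 + √313/2390 ≈ 0.30259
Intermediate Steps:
√(((-303 + 403) + 690) + 462)/4780 + 1019/3452 = √((100 + 690) + 462)*(1/4780) + 1019*(1/3452) = √(790 + 462)*(1/4780) + 1019/3452 = √1252*(1/4780) + 1019/3452 = (2*√313)*(1/4780) + 1019/3452 = √313/2390 + 1019/3452 = 1019/3452 + √313/2390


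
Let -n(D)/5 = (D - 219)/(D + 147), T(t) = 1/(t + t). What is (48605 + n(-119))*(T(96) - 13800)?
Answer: -601737180895/896 ≈ -6.7158e+8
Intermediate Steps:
T(t) = 1/(2*t)
n(D) = -5*(-219 + D)/(147 + D) (n(D) = -5*(D - 219)/(D + 147) = -5*(-219 + D)/(147 + D))
(48605 + n(-119))*(T(96) - 13800) = (48605 + 5*(219 - 1*(-119))/(147 - 119))*((½)/96 - 13800) = (48605 + 5*(219 + 119)/28)*((½)*(1/96) - 13800) = (48605 + 5*(1/28)*338)*(1/192 - 13800) = (48605 + 845/14)*(-2649599/192) = (681315/14)*(-2649599/192) = -601737180895/896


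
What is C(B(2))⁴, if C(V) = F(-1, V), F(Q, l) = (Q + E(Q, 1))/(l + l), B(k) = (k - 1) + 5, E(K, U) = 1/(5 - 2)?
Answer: 1/104976 ≈ 9.5260e-6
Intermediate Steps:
E(K, U) = ⅓ (E(K, U) = 1/3 = ⅓)
B(k) = 4 + k (B(k) = (-1 + k) + 5 = 4 + k)
F(Q, l) = (⅓ + Q)/(2*l) (F(Q, l) = (Q + ⅓)/(l + l) = (⅓ + Q)/((2*l)) = (⅓ + Q)*(1/(2*l)) = (⅓ + Q)/(2*l))
C(V) = -1/(3*V) (C(V) = (1 + 3*(-1))/(6*V) = (1 - 3)/(6*V) = (⅙)*(-2)/V = -1/(3*V))
C(B(2))⁴ = (-1/(3*(4 + 2)))⁴ = (-⅓/6)⁴ = (-⅓*⅙)⁴ = (-1/18)⁴ = 1/104976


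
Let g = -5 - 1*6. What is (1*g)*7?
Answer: -77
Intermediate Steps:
g = -11 (g = -5 - 6 = -11)
(1*g)*7 = (1*(-11))*7 = -11*7 = -77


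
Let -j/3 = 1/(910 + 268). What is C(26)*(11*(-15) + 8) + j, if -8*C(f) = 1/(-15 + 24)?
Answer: 92365/42408 ≈ 2.1780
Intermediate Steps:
j = -3/1178 (j = -3/(910 + 268) = -3/1178 ≈ -0.0025467)
C(f) = -1/72 (C(f) = -1/(8*(-15 + 24)) = -⅛/9 = -⅛*⅑ = -1/72)
C(26)*(11*(-15) + 8) + j = -(11*(-15) + 8)/72 - 3/1178 = -(-165 + 8)/72 - 3/1178 = -1/72*(-157) - 3/1178 = 157/72 - 3/1178 = 92365/42408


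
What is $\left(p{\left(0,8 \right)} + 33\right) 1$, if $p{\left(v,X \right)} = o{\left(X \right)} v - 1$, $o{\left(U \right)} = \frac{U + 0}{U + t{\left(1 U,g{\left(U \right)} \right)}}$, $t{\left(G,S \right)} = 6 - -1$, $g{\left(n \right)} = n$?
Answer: $32$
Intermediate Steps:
$t{\left(G,S \right)} = 7$ ($t{\left(G,S \right)} = 6 + 1 = 7$)
$o{\left(U \right)} = \frac{U}{7 + U}$ ($o{\left(U \right)} = \frac{U + 0}{U + 7} = \frac{U}{7 + U}$)
$p{\left(v,X \right)} = -1 + \frac{X v}{7 + X}$ ($p{\left(v,X \right)} = \frac{X}{7 + X} v - 1 = \frac{X v}{7 + X} - 1 = -1 + \frac{X v}{7 + X}$)
$\left(p{\left(0,8 \right)} + 33\right) 1 = \left(\frac{-7 - 8 + 8 \cdot 0}{7 + 8} + 33\right) 1 = \left(\frac{-7 - 8 + 0}{15} + 33\right) 1 = \left(\frac{1}{15} \left(-15\right) + 33\right) 1 = \left(-1 + 33\right) 1 = 32 \cdot 1 = 32$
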